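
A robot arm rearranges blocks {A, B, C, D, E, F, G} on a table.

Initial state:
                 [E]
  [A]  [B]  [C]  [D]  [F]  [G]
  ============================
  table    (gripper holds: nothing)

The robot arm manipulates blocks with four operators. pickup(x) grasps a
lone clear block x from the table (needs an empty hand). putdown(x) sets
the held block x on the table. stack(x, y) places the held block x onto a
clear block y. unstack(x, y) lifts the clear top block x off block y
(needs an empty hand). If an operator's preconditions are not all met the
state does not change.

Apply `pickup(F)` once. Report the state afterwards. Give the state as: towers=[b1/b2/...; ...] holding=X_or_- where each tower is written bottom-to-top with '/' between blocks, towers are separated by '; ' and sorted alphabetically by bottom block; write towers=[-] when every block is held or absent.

towers=[A; B; C; D/E; G] holding=F

before: towers=[A; B; C; D/E; F; G] holding=-
pre[pickup(F)]: clear(F) ok, ontable(F) ok, handempty ok
all met → apply pickup(F)
after:  towers=[A; B; C; D/E; G] holding=F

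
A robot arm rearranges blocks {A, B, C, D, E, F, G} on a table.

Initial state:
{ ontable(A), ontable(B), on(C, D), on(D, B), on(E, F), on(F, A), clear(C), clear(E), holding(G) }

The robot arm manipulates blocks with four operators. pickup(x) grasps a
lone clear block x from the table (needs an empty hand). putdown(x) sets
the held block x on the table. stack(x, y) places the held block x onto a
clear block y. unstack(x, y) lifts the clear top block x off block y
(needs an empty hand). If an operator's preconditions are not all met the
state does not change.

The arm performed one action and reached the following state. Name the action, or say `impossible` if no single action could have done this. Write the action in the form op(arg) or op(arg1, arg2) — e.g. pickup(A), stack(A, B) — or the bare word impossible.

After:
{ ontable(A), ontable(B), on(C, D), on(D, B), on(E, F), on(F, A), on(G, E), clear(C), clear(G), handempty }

target: towers=[A/F/E/G; B/D/C] holding=-
        putdown(G) → towers=[A/F/E; B/D/C; G] holding=-
       stack(G, E) → towers=[A/F/E/G; B/D/C] holding=-  ← match
       stack(G, C) → towers=[A/F/E; B/D/C/G] holding=-

stack(G, E)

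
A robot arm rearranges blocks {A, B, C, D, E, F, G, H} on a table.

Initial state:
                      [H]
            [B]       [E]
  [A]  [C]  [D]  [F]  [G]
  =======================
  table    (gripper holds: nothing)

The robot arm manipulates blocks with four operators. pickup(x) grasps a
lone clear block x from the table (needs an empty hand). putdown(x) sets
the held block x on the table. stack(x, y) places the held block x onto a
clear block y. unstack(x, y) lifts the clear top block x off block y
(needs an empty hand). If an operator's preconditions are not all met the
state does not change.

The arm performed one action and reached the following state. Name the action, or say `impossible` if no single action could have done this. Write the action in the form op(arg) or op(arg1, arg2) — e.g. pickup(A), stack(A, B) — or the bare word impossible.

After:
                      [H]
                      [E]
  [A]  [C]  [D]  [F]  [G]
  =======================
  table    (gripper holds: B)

target: towers=[A; C; D; F; G/E/H] holding=B
         pickup(A) → towers=[C; D/B; F; G/E/H] holding=A
     unstack(H, E) → towers=[A; C; D/B; F; G/E] holding=H
     unstack(B, D) → towers=[A; C; D; F; G/E/H] holding=B  ← match
         pickup(F) → towers=[A; C; D/B; G/E/H] holding=F
         pickup(C) → towers=[A; D/B; F; G/E/H] holding=C

unstack(B, D)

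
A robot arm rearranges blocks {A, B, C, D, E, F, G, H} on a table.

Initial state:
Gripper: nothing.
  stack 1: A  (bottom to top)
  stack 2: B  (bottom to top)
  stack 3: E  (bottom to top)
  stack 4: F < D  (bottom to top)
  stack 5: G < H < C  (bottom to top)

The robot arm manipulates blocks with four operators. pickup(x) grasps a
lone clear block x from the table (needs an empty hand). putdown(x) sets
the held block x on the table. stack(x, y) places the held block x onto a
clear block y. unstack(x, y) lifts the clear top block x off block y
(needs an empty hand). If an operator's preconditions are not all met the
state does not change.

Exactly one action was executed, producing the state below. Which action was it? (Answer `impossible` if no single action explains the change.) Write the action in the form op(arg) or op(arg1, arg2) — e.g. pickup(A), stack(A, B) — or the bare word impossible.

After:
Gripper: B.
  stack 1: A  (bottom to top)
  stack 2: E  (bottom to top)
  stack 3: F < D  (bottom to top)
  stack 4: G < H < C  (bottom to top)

target: towers=[A; E; F/D; G/H/C] holding=B
         pickup(A) → towers=[B; E; F/D; G/H/C] holding=A
         pickup(E) → towers=[A; B; F/D; G/H/C] holding=E
         pickup(B) → towers=[A; E; F/D; G/H/C] holding=B  ← match
     unstack(D, F) → towers=[A; B; E; F; G/H/C] holding=D
     unstack(C, H) → towers=[A; B; E; F/D; G/H] holding=C

pickup(B)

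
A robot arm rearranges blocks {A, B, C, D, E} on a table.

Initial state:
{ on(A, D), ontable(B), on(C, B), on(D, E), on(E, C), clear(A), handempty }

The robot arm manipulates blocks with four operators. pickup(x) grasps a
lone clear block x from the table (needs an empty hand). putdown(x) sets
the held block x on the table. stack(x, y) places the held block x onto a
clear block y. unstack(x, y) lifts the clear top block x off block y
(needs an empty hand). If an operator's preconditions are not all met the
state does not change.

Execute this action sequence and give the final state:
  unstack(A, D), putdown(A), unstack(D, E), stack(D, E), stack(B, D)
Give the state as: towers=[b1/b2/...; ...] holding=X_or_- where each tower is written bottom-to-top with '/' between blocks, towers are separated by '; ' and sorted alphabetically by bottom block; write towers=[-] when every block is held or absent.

towers=[A; B/C/E/D] holding=-

step 1 (unstack(A, D)): towers=[B/C/E/D] holding=A
step 2 (putdown(A)): towers=[A; B/C/E/D] holding=-
step 3 (unstack(D, E)): towers=[A; B/C/E] holding=D
step 4 (stack(D, E)): towers=[A; B/C/E/D] holding=-
step 5 (stack(B, D)) [no-op]: towers=[A; B/C/E/D] holding=-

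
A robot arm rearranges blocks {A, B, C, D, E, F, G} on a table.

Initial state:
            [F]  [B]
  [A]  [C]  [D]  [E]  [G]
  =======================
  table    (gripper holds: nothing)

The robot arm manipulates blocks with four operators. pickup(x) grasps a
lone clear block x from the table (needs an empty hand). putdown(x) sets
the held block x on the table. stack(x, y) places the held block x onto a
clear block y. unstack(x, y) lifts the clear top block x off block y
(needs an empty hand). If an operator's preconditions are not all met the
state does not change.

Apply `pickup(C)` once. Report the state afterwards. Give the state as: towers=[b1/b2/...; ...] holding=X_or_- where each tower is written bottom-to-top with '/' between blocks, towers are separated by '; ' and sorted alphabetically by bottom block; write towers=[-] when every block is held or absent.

towers=[A; D/F; E/B; G] holding=C

before: towers=[A; C; D/F; E/B; G] holding=-
pre[pickup(C)]: clear(C) ok, ontable(C) ok, handempty ok
all met → apply pickup(C)
after:  towers=[A; D/F; E/B; G] holding=C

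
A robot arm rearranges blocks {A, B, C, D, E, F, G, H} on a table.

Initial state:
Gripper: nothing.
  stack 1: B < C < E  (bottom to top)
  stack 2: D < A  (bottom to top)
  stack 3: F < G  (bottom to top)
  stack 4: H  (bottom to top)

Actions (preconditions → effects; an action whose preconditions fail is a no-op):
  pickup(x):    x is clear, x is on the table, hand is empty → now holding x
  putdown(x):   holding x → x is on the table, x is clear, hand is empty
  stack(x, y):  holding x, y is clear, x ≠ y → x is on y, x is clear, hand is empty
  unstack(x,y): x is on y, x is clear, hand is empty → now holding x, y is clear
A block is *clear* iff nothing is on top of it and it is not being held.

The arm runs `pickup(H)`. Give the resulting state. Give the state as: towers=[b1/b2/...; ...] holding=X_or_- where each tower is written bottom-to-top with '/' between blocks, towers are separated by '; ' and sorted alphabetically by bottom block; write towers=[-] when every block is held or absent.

before: towers=[B/C/E; D/A; F/G; H] holding=-
pre[pickup(H)]: clear(H) yes, ontable(H) yes, handempty yes
all met → apply pickup(H)
after:  towers=[B/C/E; D/A; F/G] holding=H

towers=[B/C/E; D/A; F/G] holding=H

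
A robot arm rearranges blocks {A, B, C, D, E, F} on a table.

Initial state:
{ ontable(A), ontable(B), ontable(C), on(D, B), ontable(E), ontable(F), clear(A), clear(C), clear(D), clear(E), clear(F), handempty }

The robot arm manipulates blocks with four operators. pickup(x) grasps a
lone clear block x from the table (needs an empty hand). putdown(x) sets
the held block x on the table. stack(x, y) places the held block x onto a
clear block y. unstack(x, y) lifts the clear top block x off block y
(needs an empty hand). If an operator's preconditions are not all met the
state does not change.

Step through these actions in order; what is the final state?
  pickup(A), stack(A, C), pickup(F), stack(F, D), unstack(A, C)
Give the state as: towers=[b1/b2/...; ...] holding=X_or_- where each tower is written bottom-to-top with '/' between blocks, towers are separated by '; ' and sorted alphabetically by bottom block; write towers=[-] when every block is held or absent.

towers=[B/D/F; C; E] holding=A

step 1 (pickup(A)): towers=[B/D; C; E; F] holding=A
step 2 (stack(A, C)): towers=[B/D; C/A; E; F] holding=-
step 3 (pickup(F)): towers=[B/D; C/A; E] holding=F
step 4 (stack(F, D)): towers=[B/D/F; C/A; E] holding=-
step 5 (unstack(A, C)): towers=[B/D/F; C; E] holding=A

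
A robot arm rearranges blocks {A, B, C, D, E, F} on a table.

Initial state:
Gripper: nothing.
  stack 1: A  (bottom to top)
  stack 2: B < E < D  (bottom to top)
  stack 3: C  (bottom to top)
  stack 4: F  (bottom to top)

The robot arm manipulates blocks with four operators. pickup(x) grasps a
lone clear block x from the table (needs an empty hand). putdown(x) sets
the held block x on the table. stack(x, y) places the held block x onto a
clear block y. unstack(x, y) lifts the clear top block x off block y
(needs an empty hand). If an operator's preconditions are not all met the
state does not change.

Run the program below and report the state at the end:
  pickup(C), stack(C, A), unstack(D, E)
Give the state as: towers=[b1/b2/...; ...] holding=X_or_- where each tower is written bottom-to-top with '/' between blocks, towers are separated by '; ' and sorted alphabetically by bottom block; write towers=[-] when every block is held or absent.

towers=[A/C; B/E; F] holding=D

step 1 (pickup(C)): towers=[A; B/E/D; F] holding=C
step 2 (stack(C, A)): towers=[A/C; B/E/D; F] holding=-
step 3 (unstack(D, E)): towers=[A/C; B/E; F] holding=D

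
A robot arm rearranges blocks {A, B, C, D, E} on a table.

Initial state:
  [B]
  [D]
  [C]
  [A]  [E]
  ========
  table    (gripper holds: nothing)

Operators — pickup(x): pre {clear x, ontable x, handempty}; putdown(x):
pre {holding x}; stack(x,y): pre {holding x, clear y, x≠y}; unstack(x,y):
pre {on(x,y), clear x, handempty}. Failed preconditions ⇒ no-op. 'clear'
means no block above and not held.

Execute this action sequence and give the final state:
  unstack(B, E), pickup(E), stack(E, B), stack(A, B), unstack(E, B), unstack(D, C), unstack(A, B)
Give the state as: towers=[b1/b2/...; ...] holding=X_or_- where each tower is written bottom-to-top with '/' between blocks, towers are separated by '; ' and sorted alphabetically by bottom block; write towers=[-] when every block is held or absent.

step 1 (unstack(B, E)) [no-op]: towers=[A/C/D/B; E] holding=-
step 2 (pickup(E)): towers=[A/C/D/B] holding=E
step 3 (stack(E, B)): towers=[A/C/D/B/E] holding=-
step 4 (stack(A, B)) [no-op]: towers=[A/C/D/B/E] holding=-
step 5 (unstack(E, B)): towers=[A/C/D/B] holding=E
step 6 (unstack(D, C)) [no-op]: towers=[A/C/D/B] holding=E
step 7 (unstack(A, B)) [no-op]: towers=[A/C/D/B] holding=E

towers=[A/C/D/B] holding=E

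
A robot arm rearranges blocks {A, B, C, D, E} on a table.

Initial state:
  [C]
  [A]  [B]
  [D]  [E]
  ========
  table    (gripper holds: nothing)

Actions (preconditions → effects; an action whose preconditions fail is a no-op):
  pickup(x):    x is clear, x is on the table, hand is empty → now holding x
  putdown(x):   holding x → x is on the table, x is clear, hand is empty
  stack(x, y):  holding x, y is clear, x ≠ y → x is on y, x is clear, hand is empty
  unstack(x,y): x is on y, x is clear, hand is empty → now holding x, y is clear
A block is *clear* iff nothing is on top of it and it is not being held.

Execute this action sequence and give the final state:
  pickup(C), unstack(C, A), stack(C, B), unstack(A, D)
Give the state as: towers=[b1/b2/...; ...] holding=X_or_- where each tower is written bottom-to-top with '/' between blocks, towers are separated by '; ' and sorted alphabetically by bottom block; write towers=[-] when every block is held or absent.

towers=[D; E/B/C] holding=A

step 1 (pickup(C)) [no-op]: towers=[D/A/C; E/B] holding=-
step 2 (unstack(C, A)): towers=[D/A; E/B] holding=C
step 3 (stack(C, B)): towers=[D/A; E/B/C] holding=-
step 4 (unstack(A, D)): towers=[D; E/B/C] holding=A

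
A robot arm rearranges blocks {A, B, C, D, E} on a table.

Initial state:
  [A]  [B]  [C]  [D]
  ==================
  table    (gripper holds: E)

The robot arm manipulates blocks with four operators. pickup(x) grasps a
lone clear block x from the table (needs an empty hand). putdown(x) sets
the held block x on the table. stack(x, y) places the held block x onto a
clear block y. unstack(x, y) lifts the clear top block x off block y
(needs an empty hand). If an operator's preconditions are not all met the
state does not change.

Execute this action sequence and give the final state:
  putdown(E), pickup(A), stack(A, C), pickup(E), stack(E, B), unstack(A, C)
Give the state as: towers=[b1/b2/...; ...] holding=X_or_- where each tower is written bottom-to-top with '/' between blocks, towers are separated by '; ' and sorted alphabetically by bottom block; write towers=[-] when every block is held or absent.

step 1 (putdown(E)): towers=[A; B; C; D; E] holding=-
step 2 (pickup(A)): towers=[B; C; D; E] holding=A
step 3 (stack(A, C)): towers=[B; C/A; D; E] holding=-
step 4 (pickup(E)): towers=[B; C/A; D] holding=E
step 5 (stack(E, B)): towers=[B/E; C/A; D] holding=-
step 6 (unstack(A, C)): towers=[B/E; C; D] holding=A

towers=[B/E; C; D] holding=A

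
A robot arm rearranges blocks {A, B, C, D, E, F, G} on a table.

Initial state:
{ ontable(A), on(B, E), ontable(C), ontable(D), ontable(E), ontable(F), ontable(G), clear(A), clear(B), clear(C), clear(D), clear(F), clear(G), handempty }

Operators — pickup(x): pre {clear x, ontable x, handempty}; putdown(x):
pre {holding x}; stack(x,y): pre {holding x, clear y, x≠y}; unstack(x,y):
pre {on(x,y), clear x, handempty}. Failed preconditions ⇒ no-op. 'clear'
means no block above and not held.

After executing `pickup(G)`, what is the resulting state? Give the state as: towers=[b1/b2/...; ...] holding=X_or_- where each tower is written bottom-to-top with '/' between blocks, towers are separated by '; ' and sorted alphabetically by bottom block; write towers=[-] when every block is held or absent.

before: towers=[A; C; D; E/B; F; G] holding=-
pre[pickup(G)]: clear(G) ok, ontable(G) ok, handempty ok
all met → apply pickup(G)
after:  towers=[A; C; D; E/B; F] holding=G

towers=[A; C; D; E/B; F] holding=G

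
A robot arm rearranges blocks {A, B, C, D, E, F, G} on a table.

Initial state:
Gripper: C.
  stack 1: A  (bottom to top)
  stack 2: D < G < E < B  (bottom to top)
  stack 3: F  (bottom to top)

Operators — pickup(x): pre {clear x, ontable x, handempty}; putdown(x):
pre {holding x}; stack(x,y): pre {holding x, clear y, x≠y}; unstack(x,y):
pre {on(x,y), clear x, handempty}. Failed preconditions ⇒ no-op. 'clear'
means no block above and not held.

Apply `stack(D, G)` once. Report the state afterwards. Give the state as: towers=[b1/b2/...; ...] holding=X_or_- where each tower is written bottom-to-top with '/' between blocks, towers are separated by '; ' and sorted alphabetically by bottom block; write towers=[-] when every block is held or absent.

before: towers=[A; D/G/E/B; F] holding=C
pre[stack(D, G)]: holding(D) ✗, clear(G) ✗, D≠G ✓
holding(D), clear(G) unmet → stack(D, G) is a no-op
after:  towers=[A; D/G/E/B; F] holding=C

towers=[A; D/G/E/B; F] holding=C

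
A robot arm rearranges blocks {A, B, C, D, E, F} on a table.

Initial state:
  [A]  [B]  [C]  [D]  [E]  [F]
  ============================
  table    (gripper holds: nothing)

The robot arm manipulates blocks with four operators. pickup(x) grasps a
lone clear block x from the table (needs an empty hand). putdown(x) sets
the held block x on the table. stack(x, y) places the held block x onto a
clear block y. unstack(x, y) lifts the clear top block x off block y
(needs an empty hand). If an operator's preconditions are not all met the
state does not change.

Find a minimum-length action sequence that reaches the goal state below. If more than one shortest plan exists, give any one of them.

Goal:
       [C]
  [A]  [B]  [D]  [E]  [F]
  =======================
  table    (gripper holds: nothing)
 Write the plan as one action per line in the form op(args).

step 1 (pickup(C)): towers=[A; B; D; E; F] holding=C
step 2 (stack(C, B)): towers=[A; B/C; D; E; F] holding=-
goal check: towers=[A; B/C; D; E; F] holding=- — reached (length 2, optimal by BFS)

pickup(C)
stack(C, B)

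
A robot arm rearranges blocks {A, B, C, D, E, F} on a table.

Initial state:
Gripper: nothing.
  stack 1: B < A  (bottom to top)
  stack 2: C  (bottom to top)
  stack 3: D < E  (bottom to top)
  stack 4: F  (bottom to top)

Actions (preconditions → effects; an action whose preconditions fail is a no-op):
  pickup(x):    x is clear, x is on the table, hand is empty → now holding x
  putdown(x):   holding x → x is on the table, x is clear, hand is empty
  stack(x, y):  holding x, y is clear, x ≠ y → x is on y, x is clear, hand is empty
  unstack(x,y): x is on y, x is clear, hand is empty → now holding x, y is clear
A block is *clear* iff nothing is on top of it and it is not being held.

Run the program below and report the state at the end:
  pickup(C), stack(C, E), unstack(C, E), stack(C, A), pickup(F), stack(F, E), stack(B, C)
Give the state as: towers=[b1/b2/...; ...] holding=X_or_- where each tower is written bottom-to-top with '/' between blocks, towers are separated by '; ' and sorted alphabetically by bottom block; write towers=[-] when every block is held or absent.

towers=[B/A/C; D/E/F] holding=-

step 1 (pickup(C)): towers=[B/A; D/E; F] holding=C
step 2 (stack(C, E)): towers=[B/A; D/E/C; F] holding=-
step 3 (unstack(C, E)): towers=[B/A; D/E; F] holding=C
step 4 (stack(C, A)): towers=[B/A/C; D/E; F] holding=-
step 5 (pickup(F)): towers=[B/A/C; D/E] holding=F
step 6 (stack(F, E)): towers=[B/A/C; D/E/F] holding=-
step 7 (stack(B, C)) [no-op]: towers=[B/A/C; D/E/F] holding=-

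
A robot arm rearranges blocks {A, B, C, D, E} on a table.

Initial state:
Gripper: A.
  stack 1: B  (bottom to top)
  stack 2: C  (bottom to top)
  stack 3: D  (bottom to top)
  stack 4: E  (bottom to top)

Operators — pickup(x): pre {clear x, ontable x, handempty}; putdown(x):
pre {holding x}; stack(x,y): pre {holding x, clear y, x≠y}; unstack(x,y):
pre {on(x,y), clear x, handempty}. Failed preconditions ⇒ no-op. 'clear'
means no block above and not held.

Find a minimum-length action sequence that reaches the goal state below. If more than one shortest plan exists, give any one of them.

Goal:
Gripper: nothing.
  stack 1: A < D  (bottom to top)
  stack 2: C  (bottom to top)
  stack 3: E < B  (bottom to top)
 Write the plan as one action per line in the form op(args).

step 1 (putdown(A)): towers=[A; B; C; D; E] holding=-
step 2 (pickup(B)): towers=[A; C; D; E] holding=B
step 3 (stack(B, E)): towers=[A; C; D; E/B] holding=-
step 4 (pickup(D)): towers=[A; C; E/B] holding=D
step 5 (stack(D, A)): towers=[A/D; C; E/B] holding=-
goal check: towers=[A/D; C; E/B] holding=- — reached (length 5, optimal by BFS)

putdown(A)
pickup(B)
stack(B, E)
pickup(D)
stack(D, A)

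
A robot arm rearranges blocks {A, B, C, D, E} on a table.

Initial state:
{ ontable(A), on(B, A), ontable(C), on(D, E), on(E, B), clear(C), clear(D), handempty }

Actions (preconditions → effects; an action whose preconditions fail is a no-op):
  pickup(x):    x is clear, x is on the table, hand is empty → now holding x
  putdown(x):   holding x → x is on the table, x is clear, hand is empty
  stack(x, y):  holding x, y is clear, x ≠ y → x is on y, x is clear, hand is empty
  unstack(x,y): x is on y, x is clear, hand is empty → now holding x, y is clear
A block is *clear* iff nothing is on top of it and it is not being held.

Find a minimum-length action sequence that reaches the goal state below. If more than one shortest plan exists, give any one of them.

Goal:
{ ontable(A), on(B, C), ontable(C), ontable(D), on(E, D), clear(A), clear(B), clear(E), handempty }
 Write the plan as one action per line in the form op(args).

step 1 (unstack(D, E)): towers=[A/B/E; C] holding=D
step 2 (putdown(D)): towers=[A/B/E; C; D] holding=-
step 3 (unstack(E, B)): towers=[A/B; C; D] holding=E
step 4 (stack(E, D)): towers=[A/B; C; D/E] holding=-
step 5 (unstack(B, A)): towers=[A; C; D/E] holding=B
step 6 (stack(B, C)): towers=[A; C/B; D/E] holding=-
goal check: towers=[A; C/B; D/E] holding=- — reached (length 6, optimal by BFS)

unstack(D, E)
putdown(D)
unstack(E, B)
stack(E, D)
unstack(B, A)
stack(B, C)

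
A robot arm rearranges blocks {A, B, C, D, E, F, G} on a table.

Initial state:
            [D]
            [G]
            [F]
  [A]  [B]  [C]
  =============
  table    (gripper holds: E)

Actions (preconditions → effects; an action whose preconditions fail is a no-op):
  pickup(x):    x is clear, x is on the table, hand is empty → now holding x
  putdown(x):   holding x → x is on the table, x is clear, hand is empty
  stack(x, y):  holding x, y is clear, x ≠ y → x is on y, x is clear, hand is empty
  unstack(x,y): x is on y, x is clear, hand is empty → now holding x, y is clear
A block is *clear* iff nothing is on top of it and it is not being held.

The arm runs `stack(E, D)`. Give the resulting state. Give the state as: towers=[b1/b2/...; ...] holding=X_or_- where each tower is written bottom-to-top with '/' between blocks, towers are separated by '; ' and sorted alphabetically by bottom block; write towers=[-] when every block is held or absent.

before: towers=[A; B; C/F/G/D] holding=E
pre[stack(E, D)]: holding(E) ✓, clear(D) ✓, E≠D ✓
all met → apply stack(E, D)
after:  towers=[A; B; C/F/G/D/E] holding=-

towers=[A; B; C/F/G/D/E] holding=-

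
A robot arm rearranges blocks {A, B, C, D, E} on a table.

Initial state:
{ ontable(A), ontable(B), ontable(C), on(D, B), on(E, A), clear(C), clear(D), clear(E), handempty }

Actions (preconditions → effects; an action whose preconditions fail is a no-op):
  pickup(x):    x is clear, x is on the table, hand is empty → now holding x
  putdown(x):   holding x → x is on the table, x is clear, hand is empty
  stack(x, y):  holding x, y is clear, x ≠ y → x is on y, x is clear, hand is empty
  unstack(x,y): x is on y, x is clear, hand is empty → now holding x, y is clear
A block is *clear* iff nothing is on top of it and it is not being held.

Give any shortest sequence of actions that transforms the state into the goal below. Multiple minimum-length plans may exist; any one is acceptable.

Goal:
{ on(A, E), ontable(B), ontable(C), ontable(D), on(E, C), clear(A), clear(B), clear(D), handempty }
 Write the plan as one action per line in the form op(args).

unstack(D, B)
putdown(D)
unstack(E, A)
stack(E, C)
pickup(A)
stack(A, E)

step 1 (unstack(D, B)): towers=[A/E; B; C] holding=D
step 2 (putdown(D)): towers=[A/E; B; C; D] holding=-
step 3 (unstack(E, A)): towers=[A; B; C; D] holding=E
step 4 (stack(E, C)): towers=[A; B; C/E; D] holding=-
step 5 (pickup(A)): towers=[B; C/E; D] holding=A
step 6 (stack(A, E)): towers=[B; C/E/A; D] holding=-
goal check: towers=[B; C/E/A; D] holding=- — reached (length 6, optimal by BFS)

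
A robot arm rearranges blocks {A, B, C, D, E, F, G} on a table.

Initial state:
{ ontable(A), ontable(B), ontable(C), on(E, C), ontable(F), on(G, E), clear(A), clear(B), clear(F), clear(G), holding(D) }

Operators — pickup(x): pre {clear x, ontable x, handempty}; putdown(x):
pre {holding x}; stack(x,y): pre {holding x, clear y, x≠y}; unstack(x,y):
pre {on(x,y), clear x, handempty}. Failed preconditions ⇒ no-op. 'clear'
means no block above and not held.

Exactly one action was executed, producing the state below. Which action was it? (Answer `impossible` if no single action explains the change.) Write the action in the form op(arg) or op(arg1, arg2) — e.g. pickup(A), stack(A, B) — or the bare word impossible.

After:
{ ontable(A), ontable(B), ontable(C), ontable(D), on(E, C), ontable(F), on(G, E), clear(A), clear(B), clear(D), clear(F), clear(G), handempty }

target: towers=[A; B; C/E/G; D; F] holding=-
        putdown(D) → towers=[A; B; C/E/G; D; F] holding=-  ← match
       stack(D, B) → towers=[A; B/D; C/E/G; F] holding=-
       stack(D, F) → towers=[A; B; C/E/G; F/D] holding=-
       stack(D, G) → towers=[A; B; C/E/G/D; F] holding=-
       stack(D, A) → towers=[A/D; B; C/E/G; F] holding=-

putdown(D)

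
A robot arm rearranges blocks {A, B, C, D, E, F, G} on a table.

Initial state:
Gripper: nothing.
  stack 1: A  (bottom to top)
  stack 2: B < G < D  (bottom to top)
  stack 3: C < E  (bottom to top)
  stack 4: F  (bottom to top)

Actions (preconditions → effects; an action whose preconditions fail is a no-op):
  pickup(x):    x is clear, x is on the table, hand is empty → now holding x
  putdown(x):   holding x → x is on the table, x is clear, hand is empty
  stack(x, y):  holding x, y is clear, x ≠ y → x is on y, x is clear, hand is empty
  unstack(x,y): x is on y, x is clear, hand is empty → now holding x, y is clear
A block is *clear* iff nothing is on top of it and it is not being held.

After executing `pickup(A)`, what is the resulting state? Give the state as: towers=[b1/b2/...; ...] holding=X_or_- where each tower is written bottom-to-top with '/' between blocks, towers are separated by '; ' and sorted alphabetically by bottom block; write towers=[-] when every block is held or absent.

towers=[B/G/D; C/E; F] holding=A

before: towers=[A; B/G/D; C/E; F] holding=-
pre[pickup(A)]: clear(A) ok, ontable(A) ok, handempty ok
all met → apply pickup(A)
after:  towers=[B/G/D; C/E; F] holding=A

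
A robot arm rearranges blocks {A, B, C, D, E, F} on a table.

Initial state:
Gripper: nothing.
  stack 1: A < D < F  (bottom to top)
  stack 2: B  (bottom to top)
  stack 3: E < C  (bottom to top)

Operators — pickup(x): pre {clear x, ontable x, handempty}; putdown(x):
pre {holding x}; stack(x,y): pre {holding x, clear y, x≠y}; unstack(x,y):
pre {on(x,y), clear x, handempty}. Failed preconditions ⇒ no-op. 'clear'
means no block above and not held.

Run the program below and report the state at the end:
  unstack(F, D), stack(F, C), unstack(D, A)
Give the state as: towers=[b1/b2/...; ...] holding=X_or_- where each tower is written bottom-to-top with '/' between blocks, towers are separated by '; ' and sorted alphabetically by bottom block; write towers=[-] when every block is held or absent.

step 1 (unstack(F, D)): towers=[A/D; B; E/C] holding=F
step 2 (stack(F, C)): towers=[A/D; B; E/C/F] holding=-
step 3 (unstack(D, A)): towers=[A; B; E/C/F] holding=D

towers=[A; B; E/C/F] holding=D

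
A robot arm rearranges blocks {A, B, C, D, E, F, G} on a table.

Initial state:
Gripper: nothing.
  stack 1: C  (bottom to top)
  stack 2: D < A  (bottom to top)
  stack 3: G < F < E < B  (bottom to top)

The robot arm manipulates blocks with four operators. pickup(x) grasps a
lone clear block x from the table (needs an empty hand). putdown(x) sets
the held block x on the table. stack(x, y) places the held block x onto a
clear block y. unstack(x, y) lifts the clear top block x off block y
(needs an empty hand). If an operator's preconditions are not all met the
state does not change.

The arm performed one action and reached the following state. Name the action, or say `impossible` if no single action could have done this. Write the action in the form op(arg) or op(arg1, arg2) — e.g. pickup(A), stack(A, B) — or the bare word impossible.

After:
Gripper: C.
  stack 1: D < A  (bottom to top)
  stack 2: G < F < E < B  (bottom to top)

pickup(C)

target: towers=[D/A; G/F/E/B] holding=C
     unstack(B, E) → towers=[C; D/A; G/F/E] holding=B
     unstack(A, D) → towers=[C; D; G/F/E/B] holding=A
         pickup(C) → towers=[D/A; G/F/E/B] holding=C  ← match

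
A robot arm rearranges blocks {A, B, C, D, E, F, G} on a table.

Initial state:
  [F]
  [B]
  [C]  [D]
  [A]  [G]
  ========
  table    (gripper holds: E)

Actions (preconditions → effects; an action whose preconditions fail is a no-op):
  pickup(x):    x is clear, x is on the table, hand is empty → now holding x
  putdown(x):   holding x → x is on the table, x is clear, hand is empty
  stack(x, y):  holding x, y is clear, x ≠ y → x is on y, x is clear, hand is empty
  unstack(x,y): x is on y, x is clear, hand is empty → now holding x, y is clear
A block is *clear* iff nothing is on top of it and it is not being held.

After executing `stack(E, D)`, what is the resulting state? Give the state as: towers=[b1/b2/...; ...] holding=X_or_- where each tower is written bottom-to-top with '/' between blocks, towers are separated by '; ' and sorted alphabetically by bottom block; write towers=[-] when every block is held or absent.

before: towers=[A/C/B/F; G/D] holding=E
pre[stack(E, D)]: holding(E) ok, clear(D) ok, E≠D ok
all met → apply stack(E, D)
after:  towers=[A/C/B/F; G/D/E] holding=-

towers=[A/C/B/F; G/D/E] holding=-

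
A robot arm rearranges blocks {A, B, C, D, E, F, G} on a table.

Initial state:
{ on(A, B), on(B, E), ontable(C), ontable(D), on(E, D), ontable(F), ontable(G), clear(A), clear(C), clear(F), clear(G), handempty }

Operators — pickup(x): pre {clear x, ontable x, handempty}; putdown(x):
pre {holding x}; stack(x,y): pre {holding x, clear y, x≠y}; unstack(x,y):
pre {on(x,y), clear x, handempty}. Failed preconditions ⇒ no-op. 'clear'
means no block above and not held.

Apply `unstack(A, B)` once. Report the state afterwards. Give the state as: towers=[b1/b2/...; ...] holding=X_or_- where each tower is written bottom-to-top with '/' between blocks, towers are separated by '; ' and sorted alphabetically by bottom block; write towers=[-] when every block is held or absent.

towers=[C; D/E/B; F; G] holding=A

before: towers=[C; D/E/B/A; F; G] holding=-
pre[unstack(A, B)]: on(A,B) yes, clear(A) yes, handempty yes
all met → apply unstack(A, B)
after:  towers=[C; D/E/B; F; G] holding=A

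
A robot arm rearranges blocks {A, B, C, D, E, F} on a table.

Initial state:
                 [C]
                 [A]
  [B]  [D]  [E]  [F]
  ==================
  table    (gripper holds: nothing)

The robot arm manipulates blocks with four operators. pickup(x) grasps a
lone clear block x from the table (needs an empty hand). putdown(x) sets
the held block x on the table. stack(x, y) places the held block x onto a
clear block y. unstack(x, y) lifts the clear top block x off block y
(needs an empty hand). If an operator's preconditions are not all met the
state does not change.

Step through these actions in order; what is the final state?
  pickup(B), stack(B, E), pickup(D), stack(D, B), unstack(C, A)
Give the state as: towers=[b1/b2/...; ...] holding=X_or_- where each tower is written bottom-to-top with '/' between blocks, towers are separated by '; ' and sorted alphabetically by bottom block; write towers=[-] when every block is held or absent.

step 1 (pickup(B)): towers=[D; E; F/A/C] holding=B
step 2 (stack(B, E)): towers=[D; E/B; F/A/C] holding=-
step 3 (pickup(D)): towers=[E/B; F/A/C] holding=D
step 4 (stack(D, B)): towers=[E/B/D; F/A/C] holding=-
step 5 (unstack(C, A)): towers=[E/B/D; F/A] holding=C

towers=[E/B/D; F/A] holding=C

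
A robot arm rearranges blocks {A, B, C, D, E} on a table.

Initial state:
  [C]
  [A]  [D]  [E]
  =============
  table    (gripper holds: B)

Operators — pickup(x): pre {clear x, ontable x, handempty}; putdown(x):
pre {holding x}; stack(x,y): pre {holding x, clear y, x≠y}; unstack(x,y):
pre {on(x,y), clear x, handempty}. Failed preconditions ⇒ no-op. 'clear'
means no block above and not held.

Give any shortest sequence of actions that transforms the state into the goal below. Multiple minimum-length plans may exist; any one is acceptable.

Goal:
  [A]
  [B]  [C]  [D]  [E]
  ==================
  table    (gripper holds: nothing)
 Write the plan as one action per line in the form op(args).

putdown(B)
unstack(C, A)
putdown(C)
pickup(A)
stack(A, B)

step 1 (putdown(B)): towers=[A/C; B; D; E] holding=-
step 2 (unstack(C, A)): towers=[A; B; D; E] holding=C
step 3 (putdown(C)): towers=[A; B; C; D; E] holding=-
step 4 (pickup(A)): towers=[B; C; D; E] holding=A
step 5 (stack(A, B)): towers=[B/A; C; D; E] holding=-
goal check: towers=[B/A; C; D; E] holding=- — reached (length 5, optimal by BFS)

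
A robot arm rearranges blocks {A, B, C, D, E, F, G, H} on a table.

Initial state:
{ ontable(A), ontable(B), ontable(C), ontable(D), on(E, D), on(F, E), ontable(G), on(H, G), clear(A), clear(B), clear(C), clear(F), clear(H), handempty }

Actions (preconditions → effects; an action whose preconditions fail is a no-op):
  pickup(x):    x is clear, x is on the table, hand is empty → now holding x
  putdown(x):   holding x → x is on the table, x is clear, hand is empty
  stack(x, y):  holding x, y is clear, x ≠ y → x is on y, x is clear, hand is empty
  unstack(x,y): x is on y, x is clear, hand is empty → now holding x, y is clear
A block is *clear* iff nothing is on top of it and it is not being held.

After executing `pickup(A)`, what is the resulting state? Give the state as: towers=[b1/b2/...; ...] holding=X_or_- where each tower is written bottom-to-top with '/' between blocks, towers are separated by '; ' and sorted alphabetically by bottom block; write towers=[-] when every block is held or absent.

before: towers=[A; B; C; D/E/F; G/H] holding=-
pre[pickup(A)]: clear(A) yes, ontable(A) yes, handempty yes
all met → apply pickup(A)
after:  towers=[B; C; D/E/F; G/H] holding=A

towers=[B; C; D/E/F; G/H] holding=A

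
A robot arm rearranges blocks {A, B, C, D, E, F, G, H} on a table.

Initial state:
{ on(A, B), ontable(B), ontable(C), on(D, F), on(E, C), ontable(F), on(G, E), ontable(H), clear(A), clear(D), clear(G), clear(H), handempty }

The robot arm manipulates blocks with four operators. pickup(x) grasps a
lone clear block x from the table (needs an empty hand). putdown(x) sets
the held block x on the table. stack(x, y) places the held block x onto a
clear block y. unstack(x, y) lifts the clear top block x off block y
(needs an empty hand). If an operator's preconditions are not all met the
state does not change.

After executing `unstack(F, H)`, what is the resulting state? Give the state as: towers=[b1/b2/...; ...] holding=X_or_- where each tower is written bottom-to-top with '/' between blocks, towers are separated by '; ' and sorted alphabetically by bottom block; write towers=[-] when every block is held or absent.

towers=[B/A; C/E/G; F/D; H] holding=-

before: towers=[B/A; C/E/G; F/D; H] holding=-
pre[unstack(F, H)]: on(F,H) no, clear(F) no, handempty yes
on(F,H), clear(F) unmet → unstack(F, H) is a no-op
after:  towers=[B/A; C/E/G; F/D; H] holding=-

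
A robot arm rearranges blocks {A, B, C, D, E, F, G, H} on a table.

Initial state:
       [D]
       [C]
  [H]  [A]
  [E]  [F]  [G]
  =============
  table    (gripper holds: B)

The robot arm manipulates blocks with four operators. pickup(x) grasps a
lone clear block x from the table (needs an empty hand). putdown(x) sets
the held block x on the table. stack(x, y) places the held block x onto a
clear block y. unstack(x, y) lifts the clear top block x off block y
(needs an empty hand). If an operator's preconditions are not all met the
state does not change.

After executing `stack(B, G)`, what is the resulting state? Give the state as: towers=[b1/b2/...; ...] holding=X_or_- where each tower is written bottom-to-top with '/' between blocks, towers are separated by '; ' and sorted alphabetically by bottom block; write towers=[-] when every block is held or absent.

before: towers=[E/H; F/A/C/D; G] holding=B
pre[stack(B, G)]: holding(B) ok, clear(G) ok, B≠G ok
all met → apply stack(B, G)
after:  towers=[E/H; F/A/C/D; G/B] holding=-

towers=[E/H; F/A/C/D; G/B] holding=-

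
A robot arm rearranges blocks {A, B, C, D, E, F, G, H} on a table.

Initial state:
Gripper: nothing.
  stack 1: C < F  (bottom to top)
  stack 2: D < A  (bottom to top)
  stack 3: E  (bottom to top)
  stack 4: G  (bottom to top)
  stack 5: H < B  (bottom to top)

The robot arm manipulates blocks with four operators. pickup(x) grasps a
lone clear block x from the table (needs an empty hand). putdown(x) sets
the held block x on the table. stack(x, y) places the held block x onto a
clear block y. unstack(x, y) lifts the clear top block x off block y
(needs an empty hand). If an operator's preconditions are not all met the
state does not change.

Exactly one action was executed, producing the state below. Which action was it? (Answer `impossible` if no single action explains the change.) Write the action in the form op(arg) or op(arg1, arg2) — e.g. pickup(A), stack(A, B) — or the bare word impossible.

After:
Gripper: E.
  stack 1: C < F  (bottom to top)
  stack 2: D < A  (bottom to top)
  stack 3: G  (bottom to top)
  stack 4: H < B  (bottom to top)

target: towers=[C/F; D/A; G; H/B] holding=E
         pickup(G) → towers=[C/F; D/A; E; H/B] holding=G
     unstack(A, D) → towers=[C/F; D; E; G; H/B] holding=A
         pickup(E) → towers=[C/F; D/A; G; H/B] holding=E  ← match
     unstack(B, H) → towers=[C/F; D/A; E; G; H] holding=B
     unstack(F, C) → towers=[C; D/A; E; G; H/B] holding=F

pickup(E)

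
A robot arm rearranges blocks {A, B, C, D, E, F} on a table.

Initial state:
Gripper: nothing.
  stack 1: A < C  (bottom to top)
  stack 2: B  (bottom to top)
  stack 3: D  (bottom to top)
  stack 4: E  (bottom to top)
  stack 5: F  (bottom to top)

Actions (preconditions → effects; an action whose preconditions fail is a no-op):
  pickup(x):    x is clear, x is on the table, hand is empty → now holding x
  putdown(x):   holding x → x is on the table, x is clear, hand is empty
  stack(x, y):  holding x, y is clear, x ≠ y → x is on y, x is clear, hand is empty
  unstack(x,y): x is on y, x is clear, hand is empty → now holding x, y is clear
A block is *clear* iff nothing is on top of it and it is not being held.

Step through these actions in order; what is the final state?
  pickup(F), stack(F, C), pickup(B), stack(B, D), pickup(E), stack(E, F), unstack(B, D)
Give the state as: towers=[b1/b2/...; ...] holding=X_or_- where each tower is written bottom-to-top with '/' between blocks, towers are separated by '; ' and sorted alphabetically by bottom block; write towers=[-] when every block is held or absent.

step 1 (pickup(F)): towers=[A/C; B; D; E] holding=F
step 2 (stack(F, C)): towers=[A/C/F; B; D; E] holding=-
step 3 (pickup(B)): towers=[A/C/F; D; E] holding=B
step 4 (stack(B, D)): towers=[A/C/F; D/B; E] holding=-
step 5 (pickup(E)): towers=[A/C/F; D/B] holding=E
step 6 (stack(E, F)): towers=[A/C/F/E; D/B] holding=-
step 7 (unstack(B, D)): towers=[A/C/F/E; D] holding=B

towers=[A/C/F/E; D] holding=B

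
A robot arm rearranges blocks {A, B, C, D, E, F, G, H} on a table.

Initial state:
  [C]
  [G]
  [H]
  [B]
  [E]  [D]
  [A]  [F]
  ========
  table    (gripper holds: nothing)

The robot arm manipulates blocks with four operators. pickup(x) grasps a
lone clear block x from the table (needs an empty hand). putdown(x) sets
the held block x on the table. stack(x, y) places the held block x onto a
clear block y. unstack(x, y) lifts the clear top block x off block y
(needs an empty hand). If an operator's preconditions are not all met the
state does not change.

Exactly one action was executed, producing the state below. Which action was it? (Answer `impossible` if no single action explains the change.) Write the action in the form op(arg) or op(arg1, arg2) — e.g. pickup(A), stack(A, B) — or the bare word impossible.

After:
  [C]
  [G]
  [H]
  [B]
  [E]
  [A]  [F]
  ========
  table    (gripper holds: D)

target: towers=[A/E/B/H/G/C; F] holding=D
     unstack(D, F) → towers=[A/E/B/H/G/C; F] holding=D  ← match
     unstack(C, G) → towers=[A/E/B/H/G; F/D] holding=C

unstack(D, F)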